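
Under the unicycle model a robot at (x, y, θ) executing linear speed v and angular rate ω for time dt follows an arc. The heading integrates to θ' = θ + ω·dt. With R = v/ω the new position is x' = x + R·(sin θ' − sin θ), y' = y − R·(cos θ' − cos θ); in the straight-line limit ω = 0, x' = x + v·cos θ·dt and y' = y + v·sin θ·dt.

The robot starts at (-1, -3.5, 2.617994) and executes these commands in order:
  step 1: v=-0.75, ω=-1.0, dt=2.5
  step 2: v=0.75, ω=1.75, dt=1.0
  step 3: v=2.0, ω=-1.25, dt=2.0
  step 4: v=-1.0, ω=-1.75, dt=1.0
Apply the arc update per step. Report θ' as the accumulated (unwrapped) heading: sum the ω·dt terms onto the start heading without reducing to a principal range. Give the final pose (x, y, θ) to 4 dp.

(1.4918, -1.7083, -2.3820)

step 1: θ'=0.1180 (R=0.7500) → pose (-1.2867, -4.8943, 0.1180)
step 2: θ'=1.8680 (R=0.4286) → pose (-0.9274, -4.3432, 1.8680)
step 3: θ'=-0.6320 (R=-1.6000) → pose (1.5477, -2.5837, -0.6320)
step 4: θ'=-2.3820 (R=0.5714) → pose (1.4918, -1.7083, -2.3820)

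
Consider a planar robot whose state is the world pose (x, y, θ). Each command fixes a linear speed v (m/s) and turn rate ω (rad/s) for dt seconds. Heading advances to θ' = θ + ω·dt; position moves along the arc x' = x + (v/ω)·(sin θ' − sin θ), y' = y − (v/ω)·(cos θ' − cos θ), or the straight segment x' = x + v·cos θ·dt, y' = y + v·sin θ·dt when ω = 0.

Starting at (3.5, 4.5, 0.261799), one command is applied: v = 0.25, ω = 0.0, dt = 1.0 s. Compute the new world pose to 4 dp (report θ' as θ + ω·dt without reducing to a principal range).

(3.7415, 4.5647, 0.2618)

θ' = 0.2618 + 0.0·1.0 = 0.2618
ω = 0 → straight: x' = 3.5 + 0.25·cos(0.2618)·1.0 = 3.7415
y' = 4.5 + 0.25·sin(0.2618)·1.0 = 4.5647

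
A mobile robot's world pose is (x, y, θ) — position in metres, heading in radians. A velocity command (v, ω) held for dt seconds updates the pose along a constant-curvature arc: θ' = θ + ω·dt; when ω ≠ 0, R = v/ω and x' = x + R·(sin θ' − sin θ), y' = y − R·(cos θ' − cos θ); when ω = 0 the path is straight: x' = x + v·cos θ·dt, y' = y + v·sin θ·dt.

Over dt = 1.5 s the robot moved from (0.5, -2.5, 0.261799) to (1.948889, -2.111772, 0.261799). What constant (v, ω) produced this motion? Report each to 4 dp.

v = 1.0000, ω = 0.0000

Δθ = 0.261799 − 0.261799 = 0.000000
ω = Δθ/dt = 0.000000/1.5 = 0.0000
ω = 0 → v = (Δx·cos θ + Δy·sin θ)/dt = 1.0000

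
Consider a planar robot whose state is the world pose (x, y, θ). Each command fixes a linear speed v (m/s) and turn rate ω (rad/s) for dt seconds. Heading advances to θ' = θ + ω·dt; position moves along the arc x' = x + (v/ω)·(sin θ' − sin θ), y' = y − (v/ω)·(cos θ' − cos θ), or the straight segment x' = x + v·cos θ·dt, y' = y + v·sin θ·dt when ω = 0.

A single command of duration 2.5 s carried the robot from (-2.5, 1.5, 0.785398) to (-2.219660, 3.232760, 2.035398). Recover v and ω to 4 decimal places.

Δθ = 2.035398 − 0.785398 = 1.250000
ω = Δθ/dt = 1.250000/2.5 = 0.5000
R = −Δy/(cos θ' − cos θ) = 1.5000
v = R·ω = 1.5000·0.5000 = 0.7500

v = 0.7500, ω = 0.5000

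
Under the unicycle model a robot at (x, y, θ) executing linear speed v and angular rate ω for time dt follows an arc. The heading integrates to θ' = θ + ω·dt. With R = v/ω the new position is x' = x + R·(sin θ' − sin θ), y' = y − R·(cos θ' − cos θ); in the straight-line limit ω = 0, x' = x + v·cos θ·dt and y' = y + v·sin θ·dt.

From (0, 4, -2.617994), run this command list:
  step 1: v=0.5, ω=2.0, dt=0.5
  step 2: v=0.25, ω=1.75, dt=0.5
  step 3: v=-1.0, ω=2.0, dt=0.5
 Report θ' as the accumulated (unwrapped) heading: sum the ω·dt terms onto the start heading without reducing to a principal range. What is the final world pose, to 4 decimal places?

(-0.5440, 3.7987, 0.2570)

step 1: θ'=-1.6180 (R=0.2500) → pose (-0.1247, 3.7953, -1.6180)
step 2: θ'=-0.7430 (R=0.1429) → pose (-0.0787, 3.6833, -0.7430)
step 3: θ'=0.2570 (R=-0.5000) → pose (-0.5440, 3.7987, 0.2570)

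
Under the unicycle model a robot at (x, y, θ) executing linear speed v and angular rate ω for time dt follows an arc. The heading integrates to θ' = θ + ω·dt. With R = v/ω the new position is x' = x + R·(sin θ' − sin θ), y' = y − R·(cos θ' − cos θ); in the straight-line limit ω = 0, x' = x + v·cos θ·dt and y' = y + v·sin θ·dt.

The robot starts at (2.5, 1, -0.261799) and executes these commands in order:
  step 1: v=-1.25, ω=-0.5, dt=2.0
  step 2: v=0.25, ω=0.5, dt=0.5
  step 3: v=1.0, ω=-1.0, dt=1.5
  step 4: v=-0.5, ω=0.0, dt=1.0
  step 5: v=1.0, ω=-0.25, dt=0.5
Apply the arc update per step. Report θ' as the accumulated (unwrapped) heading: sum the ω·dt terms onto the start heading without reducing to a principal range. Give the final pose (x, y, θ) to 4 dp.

(0.5417, 1.2289, -2.6368)

step 1: θ'=-1.2618 (R=2.5000) → pose (0.7654, 2.6546, -1.2618)
step 2: θ'=-1.0118 (R=0.5000) → pose (0.8179, 2.5414, -1.0118)
step 3: θ'=-2.5118 (R=-1.0000) → pose (0.5591, 1.2030, -2.5118)
step 4: θ'=-2.5118 (straight) → pose (0.9631, 1.4974, -2.5118)
step 5: θ'=-2.6368 (R=-4.0000) → pose (0.5417, 1.2289, -2.6368)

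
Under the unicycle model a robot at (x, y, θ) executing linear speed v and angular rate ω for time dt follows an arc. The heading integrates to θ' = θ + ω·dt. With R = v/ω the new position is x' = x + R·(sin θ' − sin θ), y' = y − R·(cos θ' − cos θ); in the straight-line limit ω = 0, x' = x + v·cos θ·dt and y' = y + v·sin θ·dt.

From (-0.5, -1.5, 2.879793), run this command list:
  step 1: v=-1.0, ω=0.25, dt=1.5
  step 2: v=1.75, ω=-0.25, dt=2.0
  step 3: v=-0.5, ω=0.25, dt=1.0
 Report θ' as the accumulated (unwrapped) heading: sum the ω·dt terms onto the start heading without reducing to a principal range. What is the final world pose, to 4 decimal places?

step 1: θ'=3.2548 (R=-4.0000) → pose (0.9871, -1.6107, 3.2548)
step 2: θ'=2.7548 (R=-7.0000) → pose (-2.4442, -1.1383, 2.7548)
step 3: θ'=3.0048 (R=-2.0000) → pose (-1.9625, -1.2674, 3.0048)

(-1.9625, -1.2674, 3.0048)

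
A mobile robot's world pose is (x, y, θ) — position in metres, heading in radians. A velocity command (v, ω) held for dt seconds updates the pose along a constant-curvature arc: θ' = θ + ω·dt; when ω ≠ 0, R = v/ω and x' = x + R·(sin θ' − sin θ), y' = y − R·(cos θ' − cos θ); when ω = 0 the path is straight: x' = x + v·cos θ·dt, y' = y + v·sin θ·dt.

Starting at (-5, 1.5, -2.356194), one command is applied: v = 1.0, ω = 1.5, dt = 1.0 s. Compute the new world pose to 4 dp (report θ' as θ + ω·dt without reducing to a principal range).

(-5.0322, 0.5917, -0.8562)

θ' = -2.3562 + 1.5·1.0 = -0.8562
R = v/ω = 1.0/1.5 = 0.6667
x' = -5 + 0.6667·(sin -0.8562 − sin -2.3562) = -5.0322
y' = 1.5 − 0.6667·(cos -0.8562 − cos -2.3562) = 0.5917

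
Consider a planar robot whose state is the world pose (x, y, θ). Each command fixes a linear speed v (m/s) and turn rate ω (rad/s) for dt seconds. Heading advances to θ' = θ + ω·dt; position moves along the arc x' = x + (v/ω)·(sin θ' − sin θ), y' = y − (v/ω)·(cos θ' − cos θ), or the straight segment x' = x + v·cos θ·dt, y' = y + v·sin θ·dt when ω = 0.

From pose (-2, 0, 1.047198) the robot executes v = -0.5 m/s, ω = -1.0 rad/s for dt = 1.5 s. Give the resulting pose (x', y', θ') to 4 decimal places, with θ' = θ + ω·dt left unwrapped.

θ' = 1.0472 + -1.0·1.5 = -0.4528
R = v/ω = -0.5/-1.0 = 0.5000
x' = -2 + 0.5000·(sin -0.4528 − sin 1.0472) = -2.6518
y' = 0 − 0.5000·(cos -0.4528 − cos 1.0472) = -0.1996

(-2.6518, -0.1996, -0.4528)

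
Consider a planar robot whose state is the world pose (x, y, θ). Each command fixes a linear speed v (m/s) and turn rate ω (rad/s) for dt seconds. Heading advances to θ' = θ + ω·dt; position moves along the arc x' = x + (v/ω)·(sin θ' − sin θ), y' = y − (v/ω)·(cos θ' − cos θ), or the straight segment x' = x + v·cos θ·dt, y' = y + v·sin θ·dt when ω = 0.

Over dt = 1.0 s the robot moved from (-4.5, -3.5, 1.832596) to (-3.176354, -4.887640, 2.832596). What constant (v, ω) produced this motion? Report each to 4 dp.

Δθ = 2.832596 − 1.832596 = 1.000000
ω = Δθ/dt = 1.000000/1.0 = 1.0000
R = −Δy/(cos θ' − cos θ) = -2.0000
v = R·ω = -2.0000·1.0000 = -2.0000

v = -2.0000, ω = 1.0000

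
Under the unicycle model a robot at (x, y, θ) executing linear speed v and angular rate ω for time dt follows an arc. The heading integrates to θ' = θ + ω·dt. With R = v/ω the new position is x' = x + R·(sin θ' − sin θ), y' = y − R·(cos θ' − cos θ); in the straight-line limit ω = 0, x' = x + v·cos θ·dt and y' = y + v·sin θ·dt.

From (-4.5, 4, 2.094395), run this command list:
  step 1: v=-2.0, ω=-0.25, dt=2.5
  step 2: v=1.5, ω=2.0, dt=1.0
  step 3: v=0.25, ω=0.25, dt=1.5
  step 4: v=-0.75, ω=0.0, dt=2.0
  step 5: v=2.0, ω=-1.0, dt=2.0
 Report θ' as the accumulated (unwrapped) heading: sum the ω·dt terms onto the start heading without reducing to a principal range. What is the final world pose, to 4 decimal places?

step 1: θ'=1.4694 (R=8.0000) → pose (-3.4693, -0.8098, 1.4694)
step 2: θ'=3.4694 (R=0.7500) → pose (-4.4569, -0.0238, 3.4694)
step 3: θ'=3.8444 (R=1.0000) → pose (-4.7813, -0.2076, 3.8444)
step 4: θ'=3.8444 (straight) → pose (-3.6368, 0.7620, 3.8444)
step 5: θ'=1.8444 (R=-2.0000) → pose (-6.8551, 1.7477, 1.8444)

(-6.8551, 1.7477, 1.8444)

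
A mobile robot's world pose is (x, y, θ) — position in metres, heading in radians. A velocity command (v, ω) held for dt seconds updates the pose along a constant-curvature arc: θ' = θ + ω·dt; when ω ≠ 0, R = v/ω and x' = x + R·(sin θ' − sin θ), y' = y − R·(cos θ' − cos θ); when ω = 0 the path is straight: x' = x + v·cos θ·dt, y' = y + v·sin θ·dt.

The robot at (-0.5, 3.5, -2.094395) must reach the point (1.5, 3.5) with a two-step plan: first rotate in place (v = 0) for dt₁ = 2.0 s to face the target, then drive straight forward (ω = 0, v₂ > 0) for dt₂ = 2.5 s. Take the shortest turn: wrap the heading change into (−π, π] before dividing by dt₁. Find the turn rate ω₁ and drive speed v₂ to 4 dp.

ω₁ = 1.0472, v₂ = 0.8000

heading to target = atan2(3.5−3.5, 1.5−-0.5) = 0.0000
Δθ = wrap(0.0000 − -2.0944) = 2.0944; ω₁ = Δθ/dt₁ = 1.0472
distance = √((1.5−-0.5)² + (3.5−3.5)²) = 2.0000; v₂ = distance/dt₂ = 0.8000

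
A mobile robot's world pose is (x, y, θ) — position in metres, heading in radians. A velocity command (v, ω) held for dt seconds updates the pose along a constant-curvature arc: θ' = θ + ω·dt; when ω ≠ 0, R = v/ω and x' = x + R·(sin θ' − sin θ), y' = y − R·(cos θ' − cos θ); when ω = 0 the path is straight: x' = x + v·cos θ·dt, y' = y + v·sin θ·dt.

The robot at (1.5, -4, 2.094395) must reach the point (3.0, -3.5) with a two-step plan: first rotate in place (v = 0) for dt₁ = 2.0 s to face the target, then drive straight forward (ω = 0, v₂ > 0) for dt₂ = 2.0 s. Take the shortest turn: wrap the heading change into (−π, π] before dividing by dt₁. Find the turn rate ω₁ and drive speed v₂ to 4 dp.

heading to target = atan2(-3.5−-4, 3−1.5) = 0.3218
Δθ = wrap(0.3218 − 2.0944) = -1.7726; ω₁ = Δθ/dt₁ = -0.8863
distance = √((3−1.5)² + (-3.5−-4)²) = 1.5811; v₂ = distance/dt₂ = 0.7906

ω₁ = -0.8863, v₂ = 0.7906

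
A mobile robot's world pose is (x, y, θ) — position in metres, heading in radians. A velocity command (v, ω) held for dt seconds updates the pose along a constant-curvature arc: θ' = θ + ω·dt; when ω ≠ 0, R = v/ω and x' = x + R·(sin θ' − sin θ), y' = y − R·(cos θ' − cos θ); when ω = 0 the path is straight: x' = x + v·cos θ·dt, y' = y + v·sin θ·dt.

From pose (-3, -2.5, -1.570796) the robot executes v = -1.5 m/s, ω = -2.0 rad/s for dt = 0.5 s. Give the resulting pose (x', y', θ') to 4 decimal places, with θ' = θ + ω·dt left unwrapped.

(-2.6552, -1.8689, -2.5708)

θ' = -1.5708 + -2.0·0.5 = -2.5708
R = v/ω = -1.5/-2.0 = 0.7500
x' = -3 + 0.7500·(sin -2.5708 − sin -1.5708) = -2.6552
y' = -2.5 − 0.7500·(cos -2.5708 − cos -1.5708) = -1.8689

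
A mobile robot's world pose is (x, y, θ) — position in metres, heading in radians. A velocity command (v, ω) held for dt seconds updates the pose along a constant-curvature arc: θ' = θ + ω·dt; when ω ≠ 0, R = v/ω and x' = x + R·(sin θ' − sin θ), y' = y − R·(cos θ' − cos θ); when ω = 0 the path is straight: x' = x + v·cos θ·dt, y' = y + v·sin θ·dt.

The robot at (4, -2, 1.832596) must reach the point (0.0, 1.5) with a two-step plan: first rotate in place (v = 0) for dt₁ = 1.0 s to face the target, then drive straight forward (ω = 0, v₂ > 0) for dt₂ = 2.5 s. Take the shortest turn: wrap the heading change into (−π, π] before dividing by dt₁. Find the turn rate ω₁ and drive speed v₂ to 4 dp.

heading to target = atan2(1.5−-2, 0−4) = 2.4228
Δθ = wrap(2.4228 − 1.8326) = 0.5902; ω₁ = Δθ/dt₁ = 0.5902
distance = √((0−4)² + (1.5−-2)²) = 5.3151; v₂ = distance/dt₂ = 2.1260

ω₁ = 0.5902, v₂ = 2.1260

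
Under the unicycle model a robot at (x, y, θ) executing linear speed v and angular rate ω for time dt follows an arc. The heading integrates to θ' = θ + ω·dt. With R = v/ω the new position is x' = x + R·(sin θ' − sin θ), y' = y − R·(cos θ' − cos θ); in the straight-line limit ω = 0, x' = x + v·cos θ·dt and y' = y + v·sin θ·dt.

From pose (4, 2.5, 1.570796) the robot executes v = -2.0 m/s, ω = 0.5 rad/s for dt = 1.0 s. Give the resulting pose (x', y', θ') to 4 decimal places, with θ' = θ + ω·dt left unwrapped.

θ' = 1.5708 + 0.5·1.0 = 2.0708
R = v/ω = -2.0/0.5 = -4.0000
x' = 4 + -4.0000·(sin 2.0708 − sin 1.5708) = 4.4897
y' = 2.5 − -4.0000·(cos 2.0708 − cos 1.5708) = 0.5823

(4.4897, 0.5823, 2.0708)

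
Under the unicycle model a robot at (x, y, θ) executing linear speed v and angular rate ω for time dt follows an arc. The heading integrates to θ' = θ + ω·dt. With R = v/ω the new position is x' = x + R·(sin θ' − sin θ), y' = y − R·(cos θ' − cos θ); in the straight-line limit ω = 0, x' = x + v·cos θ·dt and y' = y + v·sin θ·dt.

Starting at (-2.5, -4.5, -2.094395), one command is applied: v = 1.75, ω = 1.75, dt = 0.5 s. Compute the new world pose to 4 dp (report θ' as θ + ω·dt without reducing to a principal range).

(-2.5729, -5.3442, -1.2194)

θ' = -2.0944 + 1.75·0.5 = -1.2194
R = v/ω = 1.75/1.75 = 1.0000
x' = -2.5 + 1.0000·(sin -1.2194 − sin -2.0944) = -2.5729
y' = -4.5 − 1.0000·(cos -1.2194 − cos -2.0944) = -5.3442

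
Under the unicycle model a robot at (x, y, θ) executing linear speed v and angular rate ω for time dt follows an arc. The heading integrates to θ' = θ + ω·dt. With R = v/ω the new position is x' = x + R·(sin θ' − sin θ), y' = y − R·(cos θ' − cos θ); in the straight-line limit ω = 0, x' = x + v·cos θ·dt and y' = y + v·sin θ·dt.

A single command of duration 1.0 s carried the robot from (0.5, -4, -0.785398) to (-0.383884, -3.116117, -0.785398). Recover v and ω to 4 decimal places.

v = -1.2500, ω = 0.0000

Δθ = -0.785398 − -0.785398 = 0.000000
ω = Δθ/dt = 0.000000/1.0 = 0.0000
ω = 0 → v = (Δx·cos θ + Δy·sin θ)/dt = -1.2500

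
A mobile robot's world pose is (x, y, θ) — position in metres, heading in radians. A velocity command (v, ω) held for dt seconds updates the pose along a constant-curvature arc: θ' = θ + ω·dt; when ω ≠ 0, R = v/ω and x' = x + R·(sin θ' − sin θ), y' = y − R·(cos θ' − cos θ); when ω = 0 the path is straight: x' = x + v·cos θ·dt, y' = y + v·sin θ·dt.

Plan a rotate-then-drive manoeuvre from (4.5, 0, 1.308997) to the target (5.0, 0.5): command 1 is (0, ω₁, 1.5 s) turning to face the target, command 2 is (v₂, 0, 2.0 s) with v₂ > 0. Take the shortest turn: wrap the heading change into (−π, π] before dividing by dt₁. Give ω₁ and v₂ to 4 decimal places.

heading to target = atan2(0.5−0, 5−4.5) = 0.7854
Δθ = wrap(0.7854 − 1.3090) = -0.5236; ω₁ = Δθ/dt₁ = -0.3491
distance = √((5−4.5)² + (0.5−0)²) = 0.7071; v₂ = distance/dt₂ = 0.3536

ω₁ = -0.3491, v₂ = 0.3536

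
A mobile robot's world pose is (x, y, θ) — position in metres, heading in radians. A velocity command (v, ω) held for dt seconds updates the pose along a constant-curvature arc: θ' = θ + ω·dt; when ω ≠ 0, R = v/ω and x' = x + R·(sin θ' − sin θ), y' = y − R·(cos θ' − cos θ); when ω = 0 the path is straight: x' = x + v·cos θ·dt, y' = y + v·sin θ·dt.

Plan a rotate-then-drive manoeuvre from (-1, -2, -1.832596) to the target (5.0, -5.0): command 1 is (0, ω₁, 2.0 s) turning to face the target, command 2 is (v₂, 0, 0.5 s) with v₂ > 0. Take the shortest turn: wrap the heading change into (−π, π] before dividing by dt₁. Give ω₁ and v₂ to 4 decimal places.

heading to target = atan2(-5−-2, 5−-1) = -0.4636
Δθ = wrap(-0.4636 − -1.8326) = 1.3689; ω₁ = Δθ/dt₁ = 0.6845
distance = √((5−-1)² + (-5−-2)²) = 6.7082; v₂ = distance/dt₂ = 13.4164

ω₁ = 0.6845, v₂ = 13.4164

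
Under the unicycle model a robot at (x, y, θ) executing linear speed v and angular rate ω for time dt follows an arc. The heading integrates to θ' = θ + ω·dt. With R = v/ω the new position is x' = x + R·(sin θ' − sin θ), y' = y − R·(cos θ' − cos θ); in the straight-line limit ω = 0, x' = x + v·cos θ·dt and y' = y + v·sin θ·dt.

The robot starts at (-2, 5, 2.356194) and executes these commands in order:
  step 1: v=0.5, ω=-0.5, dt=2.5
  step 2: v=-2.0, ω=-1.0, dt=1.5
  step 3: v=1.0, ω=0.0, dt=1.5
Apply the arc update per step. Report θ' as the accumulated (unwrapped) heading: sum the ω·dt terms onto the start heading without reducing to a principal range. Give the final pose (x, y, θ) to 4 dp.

step 1: θ'=1.1062 (R=-1.0000) → pose (-2.1869, 6.1552, 1.1062)
step 2: θ'=-0.3938 (R=2.0000) → pose (-4.7423, 5.2044, -0.3938)
step 3: θ'=-0.3938 (straight) → pose (-3.3571, 4.6288, -0.3938)

(-3.3571, 4.6288, -0.3938)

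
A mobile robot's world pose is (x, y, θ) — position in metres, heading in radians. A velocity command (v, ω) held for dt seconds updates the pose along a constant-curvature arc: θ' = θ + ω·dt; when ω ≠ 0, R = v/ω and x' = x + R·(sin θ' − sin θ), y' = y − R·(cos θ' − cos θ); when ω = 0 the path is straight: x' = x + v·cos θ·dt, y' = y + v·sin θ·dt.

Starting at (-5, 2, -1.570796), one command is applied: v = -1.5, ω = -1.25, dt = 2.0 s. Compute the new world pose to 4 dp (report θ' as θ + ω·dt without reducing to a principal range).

θ' = -1.5708 + -1.25·2.0 = -4.0708
R = v/ω = -1.5/-1.25 = 1.2000
x' = -5 + 1.2000·(sin -4.0708 − sin -1.5708) = -2.8386
y' = 2 − 1.2000·(cos -4.0708 − cos -1.5708) = 2.7182

(-2.8386, 2.7182, -4.0708)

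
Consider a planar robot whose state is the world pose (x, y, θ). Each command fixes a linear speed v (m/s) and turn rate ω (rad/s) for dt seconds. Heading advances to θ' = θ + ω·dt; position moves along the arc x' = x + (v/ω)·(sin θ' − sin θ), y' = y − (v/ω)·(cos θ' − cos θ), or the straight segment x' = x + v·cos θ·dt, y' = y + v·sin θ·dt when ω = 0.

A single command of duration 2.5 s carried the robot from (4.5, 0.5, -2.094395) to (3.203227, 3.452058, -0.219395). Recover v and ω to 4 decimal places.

Δθ = -0.219395 − -2.094395 = 1.875000
ω = Δθ/dt = 1.875000/2.5 = 0.7500
R = −Δy/(cos θ' − cos θ) = -2.0000
v = R·ω = -2.0000·0.7500 = -1.5000

v = -1.5000, ω = 0.7500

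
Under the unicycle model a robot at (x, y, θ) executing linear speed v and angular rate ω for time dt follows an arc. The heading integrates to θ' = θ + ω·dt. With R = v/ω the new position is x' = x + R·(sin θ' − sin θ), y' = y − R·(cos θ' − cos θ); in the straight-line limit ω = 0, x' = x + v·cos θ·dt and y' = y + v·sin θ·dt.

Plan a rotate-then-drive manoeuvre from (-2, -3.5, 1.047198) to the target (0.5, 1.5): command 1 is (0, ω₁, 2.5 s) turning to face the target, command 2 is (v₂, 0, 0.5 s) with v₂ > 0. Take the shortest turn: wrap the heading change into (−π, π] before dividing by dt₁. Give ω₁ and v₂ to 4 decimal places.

ω₁ = 0.0240, v₂ = 11.1803

heading to target = atan2(1.5−-3.5, 0.5−-2) = 1.1071
Δθ = wrap(1.1071 − 1.0472) = 0.0600; ω₁ = Δθ/dt₁ = 0.0240
distance = √((0.5−-2)² + (1.5−-3.5)²) = 5.5902; v₂ = distance/dt₂ = 11.1803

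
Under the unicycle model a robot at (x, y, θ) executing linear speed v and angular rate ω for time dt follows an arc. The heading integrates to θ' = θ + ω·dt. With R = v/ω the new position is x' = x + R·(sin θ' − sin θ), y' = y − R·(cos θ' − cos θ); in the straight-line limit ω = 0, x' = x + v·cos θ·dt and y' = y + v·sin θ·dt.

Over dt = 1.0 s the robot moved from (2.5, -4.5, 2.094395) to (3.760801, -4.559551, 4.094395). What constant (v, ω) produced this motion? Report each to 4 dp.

Δθ = 4.094395 − 2.094395 = 2.000000
ω = Δθ/dt = 2.000000/1.0 = 2.0000
R = Δx/(sin θ' − sin θ) = -0.7500
v = R·ω = -0.7500·2.0000 = -1.5000

v = -1.5000, ω = 2.0000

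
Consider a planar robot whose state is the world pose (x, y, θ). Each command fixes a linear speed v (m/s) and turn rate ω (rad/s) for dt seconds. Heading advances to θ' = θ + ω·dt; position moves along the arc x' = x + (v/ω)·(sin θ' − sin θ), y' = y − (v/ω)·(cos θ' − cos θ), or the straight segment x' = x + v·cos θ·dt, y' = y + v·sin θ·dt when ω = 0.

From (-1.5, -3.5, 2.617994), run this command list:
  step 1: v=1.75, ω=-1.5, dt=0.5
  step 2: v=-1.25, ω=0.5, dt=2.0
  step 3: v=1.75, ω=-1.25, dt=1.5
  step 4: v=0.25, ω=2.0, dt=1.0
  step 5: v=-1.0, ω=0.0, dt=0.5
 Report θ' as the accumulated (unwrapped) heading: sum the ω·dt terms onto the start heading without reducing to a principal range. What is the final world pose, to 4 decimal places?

step 1: θ'=1.8680 (R=-1.1667) → pose (-2.0322, -2.8313, 1.8680)
step 2: θ'=2.8680 (R=-2.5000) → pose (-0.3173, -4.5062, 2.8680)
step 3: θ'=0.9930 (R=-1.4000) → pose (-1.1117, -2.3936, 0.9930)
step 4: θ'=2.9930 (R=0.1250) → pose (-1.1979, -2.2017, 2.9930)
step 5: θ'=2.9930 (straight) → pose (-0.7034, -2.2757, 2.9930)

(-0.7034, -2.2757, 2.9930)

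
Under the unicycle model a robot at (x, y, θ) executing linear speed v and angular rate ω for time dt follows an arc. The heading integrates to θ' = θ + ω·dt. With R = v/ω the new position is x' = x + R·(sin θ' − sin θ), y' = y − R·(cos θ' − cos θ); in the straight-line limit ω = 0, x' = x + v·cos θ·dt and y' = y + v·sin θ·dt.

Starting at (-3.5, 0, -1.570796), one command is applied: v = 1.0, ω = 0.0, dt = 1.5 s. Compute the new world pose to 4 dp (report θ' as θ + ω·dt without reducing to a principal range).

θ' = -1.5708 + 0.0·1.5 = -1.5708
ω = 0 → straight: x' = -3.5 + 1.0·cos(-1.5708)·1.5 = -3.5000
y' = 0 + 1.0·sin(-1.5708)·1.5 = -1.5000

(-3.5000, -1.5000, -1.5708)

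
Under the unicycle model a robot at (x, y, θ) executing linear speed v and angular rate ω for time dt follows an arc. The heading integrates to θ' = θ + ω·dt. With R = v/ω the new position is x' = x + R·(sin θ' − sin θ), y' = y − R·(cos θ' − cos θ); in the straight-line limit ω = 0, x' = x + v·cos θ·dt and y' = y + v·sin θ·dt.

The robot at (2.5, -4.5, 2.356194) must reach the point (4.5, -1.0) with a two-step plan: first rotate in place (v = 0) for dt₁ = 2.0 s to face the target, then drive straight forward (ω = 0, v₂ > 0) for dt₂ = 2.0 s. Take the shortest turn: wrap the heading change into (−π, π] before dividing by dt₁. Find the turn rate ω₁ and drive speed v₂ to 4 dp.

heading to target = atan2(-1−-4.5, 4.5−2.5) = 1.0517
Δθ = wrap(1.0517 − 2.3562) = -1.3045; ω₁ = Δθ/dt₁ = -0.6523
distance = √((4.5−2.5)² + (-1−-4.5)²) = 4.0311; v₂ = distance/dt₂ = 2.0156

ω₁ = -0.6523, v₂ = 2.0156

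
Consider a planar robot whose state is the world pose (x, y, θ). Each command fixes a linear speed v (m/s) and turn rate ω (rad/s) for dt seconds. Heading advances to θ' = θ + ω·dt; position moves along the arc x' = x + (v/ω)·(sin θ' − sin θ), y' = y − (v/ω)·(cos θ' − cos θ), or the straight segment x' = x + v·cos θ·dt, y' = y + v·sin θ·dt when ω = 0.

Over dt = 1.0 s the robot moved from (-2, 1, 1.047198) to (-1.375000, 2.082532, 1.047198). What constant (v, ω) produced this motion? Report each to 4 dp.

v = 1.2500, ω = 0.0000

Δθ = 1.047198 − 1.047198 = 0.000000
ω = Δθ/dt = 0.000000/1.0 = 0.0000
ω = 0 → v = (Δx·cos θ + Δy·sin θ)/dt = 1.2500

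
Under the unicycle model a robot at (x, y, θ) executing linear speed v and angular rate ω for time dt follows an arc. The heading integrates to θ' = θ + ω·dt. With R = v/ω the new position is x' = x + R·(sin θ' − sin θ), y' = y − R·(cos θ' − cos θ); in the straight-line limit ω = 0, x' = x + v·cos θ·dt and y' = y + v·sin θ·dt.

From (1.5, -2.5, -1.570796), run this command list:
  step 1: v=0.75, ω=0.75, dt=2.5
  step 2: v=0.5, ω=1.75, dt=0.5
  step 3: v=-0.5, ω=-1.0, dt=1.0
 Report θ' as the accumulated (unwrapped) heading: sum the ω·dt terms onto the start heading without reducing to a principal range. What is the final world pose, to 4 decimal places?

(2.6050, -3.5917, 0.1792)

step 1: θ'=0.3042 (R=1.0000) → pose (2.7995, -3.4541, 0.3042)
step 2: θ'=1.1792 (R=0.2857) → pose (2.9780, -3.2905, 1.1792)
step 3: θ'=0.1792 (R=0.5000) → pose (2.6050, -3.5917, 0.1792)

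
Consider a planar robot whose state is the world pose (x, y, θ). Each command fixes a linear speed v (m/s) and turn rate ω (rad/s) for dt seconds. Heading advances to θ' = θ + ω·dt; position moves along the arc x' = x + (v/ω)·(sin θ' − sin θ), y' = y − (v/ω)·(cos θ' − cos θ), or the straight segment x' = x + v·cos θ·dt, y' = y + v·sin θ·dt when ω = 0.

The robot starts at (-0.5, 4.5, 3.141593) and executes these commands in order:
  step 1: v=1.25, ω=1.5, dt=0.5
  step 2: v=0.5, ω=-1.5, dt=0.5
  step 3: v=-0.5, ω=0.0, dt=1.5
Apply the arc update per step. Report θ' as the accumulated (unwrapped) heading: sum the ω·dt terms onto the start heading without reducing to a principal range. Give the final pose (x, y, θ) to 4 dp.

step 1: θ'=3.8916 (R=0.8333) → pose (-1.0680, 4.2764, 3.8916)
step 2: θ'=3.1416 (R=-0.3333) → pose (-1.2952, 4.1870, 3.1416)
step 3: θ'=3.1416 (straight) → pose (-0.5452, 4.1870, 3.1416)

(-0.5452, 4.1870, 3.1416)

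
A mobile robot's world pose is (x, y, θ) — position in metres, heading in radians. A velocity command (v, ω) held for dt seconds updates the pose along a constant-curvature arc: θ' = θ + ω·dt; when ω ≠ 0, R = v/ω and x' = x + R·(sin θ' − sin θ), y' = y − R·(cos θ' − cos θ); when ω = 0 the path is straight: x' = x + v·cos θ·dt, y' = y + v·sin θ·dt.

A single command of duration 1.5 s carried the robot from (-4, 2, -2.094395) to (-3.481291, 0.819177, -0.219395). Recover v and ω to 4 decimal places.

v = 1.0000, ω = 1.2500

Δθ = -0.219395 − -2.094395 = 1.875000
ω = Δθ/dt = 1.875000/1.5 = 1.2500
R = −Δy/(cos θ' − cos θ) = 0.8000
v = R·ω = 0.8000·1.2500 = 1.0000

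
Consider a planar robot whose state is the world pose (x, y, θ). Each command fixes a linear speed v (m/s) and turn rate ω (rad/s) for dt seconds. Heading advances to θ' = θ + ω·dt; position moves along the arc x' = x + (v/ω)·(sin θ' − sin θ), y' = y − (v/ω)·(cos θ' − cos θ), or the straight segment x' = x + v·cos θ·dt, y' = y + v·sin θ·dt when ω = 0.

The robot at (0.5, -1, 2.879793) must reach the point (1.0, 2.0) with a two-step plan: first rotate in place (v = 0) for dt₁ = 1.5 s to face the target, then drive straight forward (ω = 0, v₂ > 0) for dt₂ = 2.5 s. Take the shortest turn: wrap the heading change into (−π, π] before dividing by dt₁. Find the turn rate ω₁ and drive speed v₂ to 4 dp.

ω₁ = -0.9828, v₂ = 1.2166

heading to target = atan2(2−-1, 1−0.5) = 1.4056
Δθ = wrap(1.4056 − 2.8798) = -1.4741; ω₁ = Δθ/dt₁ = -0.9828
distance = √((1−0.5)² + (2−-1)²) = 3.0414; v₂ = distance/dt₂ = 1.2166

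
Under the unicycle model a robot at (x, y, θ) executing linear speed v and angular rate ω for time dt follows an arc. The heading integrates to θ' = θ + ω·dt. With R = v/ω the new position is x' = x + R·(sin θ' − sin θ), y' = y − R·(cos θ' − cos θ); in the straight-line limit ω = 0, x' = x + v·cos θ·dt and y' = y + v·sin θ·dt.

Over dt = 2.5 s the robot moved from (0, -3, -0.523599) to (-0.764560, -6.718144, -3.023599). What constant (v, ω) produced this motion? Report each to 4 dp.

Δθ = -3.023599 − -0.523599 = -2.500000
ω = Δθ/dt = -2.500000/2.5 = -1.0000
R = −Δy/(cos θ' − cos θ) = -2.0000
v = R·ω = -2.0000·-1.0000 = 2.0000

v = 2.0000, ω = -1.0000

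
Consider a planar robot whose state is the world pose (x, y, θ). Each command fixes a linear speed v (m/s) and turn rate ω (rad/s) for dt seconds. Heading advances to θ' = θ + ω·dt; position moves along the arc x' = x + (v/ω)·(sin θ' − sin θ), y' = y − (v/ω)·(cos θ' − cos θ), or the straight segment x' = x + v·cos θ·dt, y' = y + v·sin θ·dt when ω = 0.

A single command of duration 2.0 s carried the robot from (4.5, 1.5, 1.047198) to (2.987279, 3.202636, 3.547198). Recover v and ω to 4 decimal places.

v = 1.5000, ω = 1.2500

Δθ = 3.547198 − 1.047198 = 2.500000
ω = Δθ/dt = 2.500000/2.0 = 1.2500
R = −Δy/(cos θ' − cos θ) = 1.2000
v = R·ω = 1.2000·1.2500 = 1.5000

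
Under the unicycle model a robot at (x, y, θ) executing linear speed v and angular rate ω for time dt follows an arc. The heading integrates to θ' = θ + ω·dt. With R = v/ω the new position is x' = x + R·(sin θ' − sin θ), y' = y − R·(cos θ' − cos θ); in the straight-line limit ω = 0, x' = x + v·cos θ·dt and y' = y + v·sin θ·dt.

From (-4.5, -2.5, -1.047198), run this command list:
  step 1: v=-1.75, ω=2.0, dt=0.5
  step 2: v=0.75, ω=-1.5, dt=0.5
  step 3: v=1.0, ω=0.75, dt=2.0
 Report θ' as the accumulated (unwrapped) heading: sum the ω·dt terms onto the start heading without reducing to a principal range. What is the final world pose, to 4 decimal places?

(-3.0667, -2.2993, 0.7028)

step 1: θ'=-0.0472 (R=-0.8750) → pose (-5.2165, -2.0635, -0.0472)
step 2: θ'=-0.7972 (R=-0.5000) → pose (-4.8824, -2.2136, -0.7972)
step 3: θ'=0.7028 (R=1.3333) → pose (-3.0667, -2.2993, 0.7028)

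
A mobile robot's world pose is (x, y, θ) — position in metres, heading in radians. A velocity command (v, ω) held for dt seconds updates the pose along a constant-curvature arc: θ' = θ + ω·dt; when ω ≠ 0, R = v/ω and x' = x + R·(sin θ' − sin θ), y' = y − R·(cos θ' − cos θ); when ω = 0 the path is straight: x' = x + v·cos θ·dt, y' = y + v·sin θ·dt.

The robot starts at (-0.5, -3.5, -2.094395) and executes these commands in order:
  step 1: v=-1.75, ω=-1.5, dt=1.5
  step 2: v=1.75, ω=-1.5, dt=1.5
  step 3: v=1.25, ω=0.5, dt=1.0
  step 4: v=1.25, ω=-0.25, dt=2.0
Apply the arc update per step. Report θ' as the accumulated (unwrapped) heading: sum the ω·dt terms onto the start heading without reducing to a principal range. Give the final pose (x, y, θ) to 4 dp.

step 1: θ'=-4.3444 (R=1.1667) → pose (1.5989, -3.6636, -4.3444)
step 2: θ'=-6.5944 (R=-1.1667) → pose (3.0447, -2.1333, -6.5944)
step 3: θ'=-6.0944 (R=2.5000) → pose (4.2794, -2.2090, -6.0944)
step 4: θ'=-6.5944 (R=-5.0000) → pose (6.7488, -2.3603, -6.5944)

(6.7488, -2.3603, -6.5944)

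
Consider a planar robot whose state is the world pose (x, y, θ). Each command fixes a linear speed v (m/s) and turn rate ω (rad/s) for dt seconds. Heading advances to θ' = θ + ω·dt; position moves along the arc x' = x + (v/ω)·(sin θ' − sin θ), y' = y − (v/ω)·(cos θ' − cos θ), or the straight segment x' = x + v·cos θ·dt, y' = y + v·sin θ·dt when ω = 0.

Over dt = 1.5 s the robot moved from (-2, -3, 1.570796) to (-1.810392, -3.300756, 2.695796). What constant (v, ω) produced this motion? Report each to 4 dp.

Δθ = 2.695796 − 1.570796 = 1.125000
ω = Δθ/dt = 1.125000/1.5 = 0.7500
R = −Δy/(cos θ' − cos θ) = -0.3333
v = R·ω = -0.3333·0.7500 = -0.2500

v = -0.2500, ω = 0.7500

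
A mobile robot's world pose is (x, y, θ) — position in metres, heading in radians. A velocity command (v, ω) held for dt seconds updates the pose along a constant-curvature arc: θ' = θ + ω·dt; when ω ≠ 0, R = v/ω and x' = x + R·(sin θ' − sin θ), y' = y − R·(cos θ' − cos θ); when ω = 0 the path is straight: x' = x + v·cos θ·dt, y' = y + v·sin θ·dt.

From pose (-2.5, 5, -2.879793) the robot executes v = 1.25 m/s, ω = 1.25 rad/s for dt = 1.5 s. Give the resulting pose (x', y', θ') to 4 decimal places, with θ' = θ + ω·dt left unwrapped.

θ' = -2.8798 + 1.25·1.5 = -1.0048
R = v/ω = 1.25/1.25 = 1.0000
x' = -2.5 + 1.0000·(sin -1.0048 − sin -2.8798) = -3.0852
y' = 5 − 1.0000·(cos -1.0048 − cos -2.8798) = 3.4978

(-3.0852, 3.4978, -1.0048)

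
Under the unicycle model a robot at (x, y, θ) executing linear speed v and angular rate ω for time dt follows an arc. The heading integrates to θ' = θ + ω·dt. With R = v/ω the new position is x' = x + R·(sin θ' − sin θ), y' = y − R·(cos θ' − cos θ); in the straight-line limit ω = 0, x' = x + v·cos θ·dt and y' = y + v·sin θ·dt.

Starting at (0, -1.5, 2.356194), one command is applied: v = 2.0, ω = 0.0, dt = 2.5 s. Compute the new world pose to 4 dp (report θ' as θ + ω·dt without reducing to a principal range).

θ' = 2.3562 + 0.0·2.5 = 2.3562
ω = 0 → straight: x' = 0 + 2.0·cos(2.3562)·2.5 = -3.5355
y' = -1.5 + 2.0·sin(2.3562)·2.5 = 2.0355

(-3.5355, 2.0355, 2.3562)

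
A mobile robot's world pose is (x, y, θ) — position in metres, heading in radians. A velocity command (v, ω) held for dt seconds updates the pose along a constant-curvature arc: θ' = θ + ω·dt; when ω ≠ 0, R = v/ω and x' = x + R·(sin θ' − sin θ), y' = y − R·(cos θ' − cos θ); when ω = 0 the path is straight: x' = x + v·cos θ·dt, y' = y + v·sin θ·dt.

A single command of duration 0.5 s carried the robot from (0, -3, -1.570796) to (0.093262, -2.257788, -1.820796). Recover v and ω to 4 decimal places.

Δθ = -1.820796 − -1.570796 = -0.250000
ω = Δθ/dt = -0.250000/0.5 = -0.5000
R = −Δy/(cos θ' − cos θ) = 3.0000
v = R·ω = 3.0000·-0.5000 = -1.5000

v = -1.5000, ω = -0.5000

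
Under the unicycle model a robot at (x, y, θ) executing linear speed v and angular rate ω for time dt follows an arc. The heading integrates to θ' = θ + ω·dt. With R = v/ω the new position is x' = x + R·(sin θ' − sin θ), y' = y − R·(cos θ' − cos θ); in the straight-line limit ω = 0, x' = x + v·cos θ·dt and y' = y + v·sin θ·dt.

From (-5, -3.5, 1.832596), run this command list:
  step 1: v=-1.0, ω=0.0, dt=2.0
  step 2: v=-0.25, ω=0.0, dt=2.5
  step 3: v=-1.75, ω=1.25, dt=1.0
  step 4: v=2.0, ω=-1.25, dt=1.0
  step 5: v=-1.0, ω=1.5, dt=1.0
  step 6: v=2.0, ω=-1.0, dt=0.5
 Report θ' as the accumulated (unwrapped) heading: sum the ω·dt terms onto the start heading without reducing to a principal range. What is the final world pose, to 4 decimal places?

step 1: θ'=1.8326 (straight) → pose (-4.4824, -5.4319, 1.8326)
step 2: θ'=1.8326 (straight) → pose (-4.3206, -6.0356, 1.8326)
step 3: θ'=3.0826 (R=-1.4000) → pose (-3.0509, -7.0708, 3.0826)
step 4: θ'=1.8326 (R=-1.6000) → pose (-4.5020, -5.8877, 1.8326)
step 5: θ'=3.3326 (R=-0.6667) → pose (-3.7315, -6.3697, 3.3326)
step 6: θ'=2.8326 (R=-2.0000) → pose (-4.7194, -6.3113, 2.8326)

(-4.7194, -6.3113, 2.8326)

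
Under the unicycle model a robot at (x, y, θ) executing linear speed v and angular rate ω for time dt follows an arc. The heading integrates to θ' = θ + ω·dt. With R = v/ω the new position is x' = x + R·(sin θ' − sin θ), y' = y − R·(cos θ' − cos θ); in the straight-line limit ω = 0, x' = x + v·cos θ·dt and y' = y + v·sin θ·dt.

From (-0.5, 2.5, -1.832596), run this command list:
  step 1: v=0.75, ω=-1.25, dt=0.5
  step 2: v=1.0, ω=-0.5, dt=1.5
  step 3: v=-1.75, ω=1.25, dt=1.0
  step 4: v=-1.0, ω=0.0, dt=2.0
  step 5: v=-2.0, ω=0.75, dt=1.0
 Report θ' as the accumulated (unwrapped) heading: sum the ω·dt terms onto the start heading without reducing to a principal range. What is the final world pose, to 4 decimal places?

(0.0703, 6.4191, -1.2076)

step 1: θ'=-2.4576 (R=-0.6000) → pose (-0.7004, 2.1903, -2.4576)
step 2: θ'=-3.2076 (R=-2.0000) → pose (-2.0961, 1.7447, -3.2076)
step 3: θ'=-1.9576 (R=-1.4000) → pose (-0.7072, 2.6136, -1.9576)
step 4: θ'=-1.9576 (straight) → pose (0.0472, 4.4658, -1.9576)
step 5: θ'=-1.2076 (R=-2.6667) → pose (0.0703, 6.4191, -1.2076)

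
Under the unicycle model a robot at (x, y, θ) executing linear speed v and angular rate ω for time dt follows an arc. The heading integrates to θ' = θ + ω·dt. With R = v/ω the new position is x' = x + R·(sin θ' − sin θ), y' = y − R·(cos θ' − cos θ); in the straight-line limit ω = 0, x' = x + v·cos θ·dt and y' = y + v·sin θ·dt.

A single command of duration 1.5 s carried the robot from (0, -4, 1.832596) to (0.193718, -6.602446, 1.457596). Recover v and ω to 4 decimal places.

v = -1.7500, ω = -0.2500

Δθ = 1.457596 − 1.832596 = -0.375000
ω = Δθ/dt = -0.375000/1.5 = -0.2500
R = −Δy/(cos θ' − cos θ) = 7.0000
v = R·ω = 7.0000·-0.2500 = -1.7500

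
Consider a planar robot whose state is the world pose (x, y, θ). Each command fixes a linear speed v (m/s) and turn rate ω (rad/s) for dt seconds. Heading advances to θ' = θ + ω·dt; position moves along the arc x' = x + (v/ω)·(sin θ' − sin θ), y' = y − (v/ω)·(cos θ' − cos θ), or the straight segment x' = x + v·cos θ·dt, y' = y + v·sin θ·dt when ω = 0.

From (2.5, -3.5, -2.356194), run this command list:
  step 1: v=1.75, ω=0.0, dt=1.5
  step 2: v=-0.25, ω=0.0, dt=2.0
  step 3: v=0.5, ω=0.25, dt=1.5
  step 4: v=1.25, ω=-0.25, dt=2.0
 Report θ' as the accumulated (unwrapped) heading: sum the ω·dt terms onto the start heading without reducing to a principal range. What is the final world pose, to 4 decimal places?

step 1: θ'=-2.3562 (straight) → pose (0.6438, -5.3562, -2.3562)
step 2: θ'=-2.3562 (straight) → pose (0.9974, -5.0026, -2.3562)
step 3: θ'=-1.9812 (R=2.0000) → pose (0.5777, -5.6189, -1.9812)
step 4: θ'=-2.4812 (R=-5.0000) → pose (-0.9400, -7.5727, -2.4812)

(-0.9400, -7.5727, -2.4812)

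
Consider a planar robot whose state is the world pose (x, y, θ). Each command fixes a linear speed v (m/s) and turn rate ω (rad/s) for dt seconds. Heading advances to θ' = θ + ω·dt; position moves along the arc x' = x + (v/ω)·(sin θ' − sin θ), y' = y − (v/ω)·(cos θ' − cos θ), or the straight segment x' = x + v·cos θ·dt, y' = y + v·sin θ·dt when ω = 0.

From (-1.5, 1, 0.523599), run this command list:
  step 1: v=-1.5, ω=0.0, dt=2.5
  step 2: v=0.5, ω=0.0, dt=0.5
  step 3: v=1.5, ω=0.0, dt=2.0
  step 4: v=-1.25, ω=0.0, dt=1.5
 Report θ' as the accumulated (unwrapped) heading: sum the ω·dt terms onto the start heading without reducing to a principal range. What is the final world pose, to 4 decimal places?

step 1: θ'=0.5236 (straight) → pose (-4.7476, -0.8750, 0.5236)
step 2: θ'=0.5236 (straight) → pose (-4.5311, -0.7500, 0.5236)
step 3: θ'=0.5236 (straight) → pose (-1.9330, 0.7500, 0.5236)
step 4: θ'=0.5236 (straight) → pose (-3.5568, -0.1875, 0.5236)

(-3.5568, -0.1875, 0.5236)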